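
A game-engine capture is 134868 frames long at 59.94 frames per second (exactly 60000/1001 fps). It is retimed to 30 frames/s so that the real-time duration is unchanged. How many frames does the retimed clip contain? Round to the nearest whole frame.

Frames at target rate = 134868 × (30) / (60000/1001) = 33750717/500 ≈ 67501.434.
Nearest whole frame: 67501.

67501 frames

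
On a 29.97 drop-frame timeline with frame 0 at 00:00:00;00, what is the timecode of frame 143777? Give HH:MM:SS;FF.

01:19:57;11

Each 10-minute DF block holds 10 × 60 × 30 − 9 × 2 = 17982 frames. 143777 ÷ 17982 → 7 full blocks, remainder 17903.
Within the partial block the first minute is 1800 frames and each further minute 1798, so 9 further minute boundaries passed. Total skipped labels = 18 × 7 + 2 × 9 = 144.
Non-drop label index = 143777 + 144 = 143921; at 30 labels/s that is 01:19:57:11, i.e. DF 01:19:57;11.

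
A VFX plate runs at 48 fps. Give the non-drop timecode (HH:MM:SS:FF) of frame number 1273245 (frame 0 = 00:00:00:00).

1273245 ÷ 48 = 26525 full seconds, remainder 45 frames.
26525 s = 7 h 22 min 5 s.
Timecode: 07:22:05:45.

07:22:05:45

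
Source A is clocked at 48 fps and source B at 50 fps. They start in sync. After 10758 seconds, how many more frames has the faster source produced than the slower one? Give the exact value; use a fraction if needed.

A emits 48 × 10758 = 516384 frames; B emits 50 × 10758 = 537900.
Difference = 21516 frames; B is ahead of A.

21516 frames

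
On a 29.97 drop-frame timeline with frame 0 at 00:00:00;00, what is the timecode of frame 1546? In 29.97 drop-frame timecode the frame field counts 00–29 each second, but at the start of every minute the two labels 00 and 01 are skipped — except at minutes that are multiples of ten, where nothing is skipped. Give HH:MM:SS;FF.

00:00:51;16

Ten DF minutes hold 17982 frames, so frame 1546 lies in block 0 (frames 0–17981) with 1546 frames into that block.
The block's first minute is 1800 frames and the rest 1798 each; 1546 frames reaches minute 0, so 0 × 18 + 0 × 2 = 0 labels have been skipped so far.
Adding those back, label number 1546 + 0 = 1546 at 30 labels/s is 51 s + 16 f = 0 h 0 min 51 s frame 16, i.e. 00:00:51;16.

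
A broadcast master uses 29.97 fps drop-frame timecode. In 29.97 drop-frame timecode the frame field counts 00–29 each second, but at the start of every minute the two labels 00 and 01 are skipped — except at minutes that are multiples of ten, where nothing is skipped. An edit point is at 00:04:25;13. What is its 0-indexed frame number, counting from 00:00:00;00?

7955

As if non-drop at 30 labels/s: (0 × 3600 + 4 × 60 + 25) × 30 + 13 = 7963.
Minute boundaries passed: 4; those not divisible by 10: 4 − 0 = 4; dropped labels = 2 × 4 = 8.
Actual frame index = 7963 − 8 = 7955.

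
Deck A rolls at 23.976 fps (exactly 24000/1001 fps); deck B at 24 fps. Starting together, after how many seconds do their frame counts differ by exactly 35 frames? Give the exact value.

The gap grows by |24 − 24000/1001| = 24/1001 frames per second.
Time for a 35-frame gap: 35 ÷ (24/1001) = 35035/24 s.

35035/24 seconds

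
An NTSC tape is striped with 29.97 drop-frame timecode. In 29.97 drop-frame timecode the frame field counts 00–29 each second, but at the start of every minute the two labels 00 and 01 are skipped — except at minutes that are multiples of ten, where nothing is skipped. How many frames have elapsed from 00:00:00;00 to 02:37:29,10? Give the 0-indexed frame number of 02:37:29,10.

283196

Complete 10-minute blocks: 15, each 17982 frames → 269730.
Remaining 7 whole minutes in the current block: 1800 + 6 × 1798 = 12588 frames.
Within the current minute: 29 × 30 + 10 − 2 = 878 (labels ;00/;01 skipped at this minute). Total = 269730 + 12588 + 878 = 283196.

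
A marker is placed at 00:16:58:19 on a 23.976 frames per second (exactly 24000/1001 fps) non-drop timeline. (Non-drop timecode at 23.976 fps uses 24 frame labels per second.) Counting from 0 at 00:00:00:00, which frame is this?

24451

Total seconds to the label: (0 × 3600 + 16 × 60 + 58) = 1018.
Frame index = 1018 × 24 + 19 = 24451.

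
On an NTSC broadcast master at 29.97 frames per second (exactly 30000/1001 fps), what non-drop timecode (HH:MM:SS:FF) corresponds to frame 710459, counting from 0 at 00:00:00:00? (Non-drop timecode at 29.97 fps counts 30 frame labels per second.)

710459 ÷ 30 = 23681 full seconds, remainder 29 frames.
23681 s = 6 h 34 min 41 s.
Timecode: 06:34:41:29.

06:34:41:29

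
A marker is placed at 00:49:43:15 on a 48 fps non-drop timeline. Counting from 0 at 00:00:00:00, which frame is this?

Total seconds to the label: (0 × 3600 + 49 × 60 + 43) = 2983.
Frame index = 2983 × 48 + 15 = 143199.

143199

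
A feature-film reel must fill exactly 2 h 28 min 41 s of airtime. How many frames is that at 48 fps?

2 h 28 min 41 s = 8921 s.
Frames = 8921 × 48 = 428208.

428208 frames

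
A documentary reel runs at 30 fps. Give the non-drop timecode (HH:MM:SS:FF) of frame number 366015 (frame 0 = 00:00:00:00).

03:23:20:15

366015 ÷ 30 = 12200 full seconds, remainder 15 frames.
12200 s = 3 h 23 min 20 s.
Timecode: 03:23:20:15.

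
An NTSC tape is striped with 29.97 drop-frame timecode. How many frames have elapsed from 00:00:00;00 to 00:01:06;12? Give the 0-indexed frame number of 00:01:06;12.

1990

Complete 10-minute blocks: 0, each 17982 frames → 0.
Remaining 1 whole minute in the current block: 1800 + 0 × 1798 = 1800 frames.
Within the current minute: 6 × 30 + 12 − 2 = 190 (labels ;00/;01 skipped at this minute). Total = 0 + 1800 + 190 = 1990.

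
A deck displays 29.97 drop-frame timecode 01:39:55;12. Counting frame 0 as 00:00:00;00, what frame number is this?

Complete 10-minute blocks: 9, each 17982 frames → 161838.
Remaining 9 whole minutes in the current block: 1800 + 8 × 1798 = 16184 frames.
Within the current minute: 55 × 30 + 12 − 2 = 1660 (labels ;00/;01 skipped at this minute). Total = 161838 + 16184 + 1660 = 179682.

179682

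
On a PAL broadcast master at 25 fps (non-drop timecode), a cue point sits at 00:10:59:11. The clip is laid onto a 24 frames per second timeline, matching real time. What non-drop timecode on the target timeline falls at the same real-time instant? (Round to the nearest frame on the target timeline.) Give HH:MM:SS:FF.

00:10:59:11

Source frame index: (0×3600 + 10×60 + 59) × 25 + 11 = 16486.
Real time: 16486 / (25) = 16486/25 s.
Target frame: (16486/25) × (24) = 395664/25 ≈ 15826.560 → 15827.
At 24 labels/s: frame 15827 → 00:10:59:11.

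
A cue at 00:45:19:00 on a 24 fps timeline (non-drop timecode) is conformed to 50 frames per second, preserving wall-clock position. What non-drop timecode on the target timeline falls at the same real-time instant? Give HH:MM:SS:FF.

00:45:19:00

Source frame index: (0×3600 + 45×60 + 19) × 24 + 0 = 65256.
Real time: 65256 / (24) = 2719 s.
Target frame: (2719) × (50) = 135950.
At 50 labels/s: frame 135950 → 00:45:19:00.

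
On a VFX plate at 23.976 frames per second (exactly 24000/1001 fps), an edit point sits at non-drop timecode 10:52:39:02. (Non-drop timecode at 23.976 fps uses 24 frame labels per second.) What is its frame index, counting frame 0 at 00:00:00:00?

939818

Total seconds to the label: (10 × 3600 + 52 × 60 + 39) = 39159.
Frame index = 39159 × 24 + 2 = 939818.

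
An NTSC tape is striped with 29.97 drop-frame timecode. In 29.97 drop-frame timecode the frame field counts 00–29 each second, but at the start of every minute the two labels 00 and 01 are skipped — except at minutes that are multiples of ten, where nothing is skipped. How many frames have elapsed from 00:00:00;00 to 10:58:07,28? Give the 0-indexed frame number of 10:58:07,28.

Complete 10-minute blocks: 65, each 17982 frames → 1168830.
Remaining 8 whole minutes in the current block: 1800 + 7 × 1798 = 14386 frames.
Within the current minute: 7 × 30 + 28 − 2 = 236 (labels ;00/;01 skipped at this minute). Total = 1168830 + 14386 + 236 = 1183452.

1183452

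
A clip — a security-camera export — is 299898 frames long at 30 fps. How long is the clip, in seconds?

Running time = 299898 / (30) = 9996.6 s.

9996.6 seconds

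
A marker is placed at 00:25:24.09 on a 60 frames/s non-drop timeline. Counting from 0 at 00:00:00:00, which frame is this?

91449

Total seconds to the label: (0 × 3600 + 25 × 60 + 24) = 1524.
Frame index = 1524 × 60 + 9 = 91449.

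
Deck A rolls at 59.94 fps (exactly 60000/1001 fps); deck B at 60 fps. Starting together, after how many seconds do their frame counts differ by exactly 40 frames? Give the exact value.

The gap grows by |60 − 60000/1001| = 60/1001 frames per second.
Time for a 40-frame gap: 40 ÷ (60/1001) = 2002/3 s.

2002/3 seconds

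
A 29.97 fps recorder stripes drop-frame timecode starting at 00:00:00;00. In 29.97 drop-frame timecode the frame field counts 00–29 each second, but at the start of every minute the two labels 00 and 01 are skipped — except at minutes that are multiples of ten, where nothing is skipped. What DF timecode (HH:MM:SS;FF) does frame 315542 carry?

02:55:28;18

Each 10-minute DF block holds 10 × 60 × 30 − 9 × 2 = 17982 frames. 315542 ÷ 17982 → 17 full blocks, remainder 9848.
Within the partial block the first minute is 1800 frames and each further minute 1798, so 5 further minute boundaries passed. Total skipped labels = 18 × 17 + 2 × 5 = 316.
Non-drop label index = 315542 + 316 = 315858; at 30 labels/s that is 02:55:28:18, i.e. DF 02:55:28;18.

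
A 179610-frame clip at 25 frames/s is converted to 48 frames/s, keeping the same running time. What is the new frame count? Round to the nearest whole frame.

Frames at target rate = 179610 × (48) / (25) = 1724256/5 ≈ 344851.200.
Nearest whole frame: 344851.

344851 frames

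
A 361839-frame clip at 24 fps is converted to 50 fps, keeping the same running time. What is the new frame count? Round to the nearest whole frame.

753831 frames

Frames at target rate = 361839 × (50) / (24) = 3015325/4 ≈ 753831.250.
Nearest whole frame: 753831.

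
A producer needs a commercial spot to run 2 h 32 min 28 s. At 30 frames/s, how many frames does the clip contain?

2 h 32 min 28 s = 9148 s.
Frames = 9148 × 30 = 274440.

274440 frames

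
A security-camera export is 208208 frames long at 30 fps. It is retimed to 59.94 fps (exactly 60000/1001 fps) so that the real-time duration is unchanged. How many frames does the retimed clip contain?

416000 frames

Target frames = source frames × (target rate / source rate) = 208208 × (60000/1001)/(30) = 208208 × 2000/1001 = 416000.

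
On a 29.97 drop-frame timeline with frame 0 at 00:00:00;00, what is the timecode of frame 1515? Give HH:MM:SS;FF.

Ten DF minutes hold 17982 frames, so frame 1515 lies in block 0 (frames 0–17981) with 1515 frames into that block.
The block's first minute is 1800 frames and the rest 1798 each; 1515 frames reaches minute 0, so 0 × 18 + 0 × 2 = 0 labels have been skipped so far.
Adding those back, label number 1515 + 0 = 1515 at 30 labels/s is 50 s + 15 f = 0 h 0 min 50 s frame 15, i.e. 00:00:50;15.

00:00:50;15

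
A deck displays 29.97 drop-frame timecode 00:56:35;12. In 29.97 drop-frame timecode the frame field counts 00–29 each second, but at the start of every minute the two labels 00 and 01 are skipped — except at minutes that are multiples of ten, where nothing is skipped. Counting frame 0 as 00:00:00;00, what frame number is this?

101760

Complete 10-minute blocks: 5, each 17982 frames → 89910.
Remaining 6 whole minutes in the current block: 1800 + 5 × 1798 = 10790 frames.
Within the current minute: 35 × 30 + 12 − 2 = 1060 (labels ;00/;01 skipped at this minute). Total = 89910 + 10790 + 1060 = 101760.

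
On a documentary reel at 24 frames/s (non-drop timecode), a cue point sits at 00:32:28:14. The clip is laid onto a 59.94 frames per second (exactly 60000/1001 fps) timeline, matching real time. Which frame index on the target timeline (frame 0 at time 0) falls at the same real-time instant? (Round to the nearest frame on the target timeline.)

frame 116798

Source frame index: (0×3600 + 32×60 + 28) × 24 + 14 = 46766.
Real time: 46766 / (24) = 23383/12 s.
Target frame: (23383/12) × (60000/1001) = 116915000/1001 ≈ 116798.202 → 116798.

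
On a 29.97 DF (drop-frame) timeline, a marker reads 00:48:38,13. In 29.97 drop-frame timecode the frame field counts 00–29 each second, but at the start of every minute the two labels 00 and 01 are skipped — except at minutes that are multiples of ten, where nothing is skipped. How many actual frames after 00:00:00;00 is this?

Complete 10-minute blocks: 4, each 17982 frames → 71928.
Remaining 8 whole minutes in the current block: 1800 + 7 × 1798 = 14386 frames.
Within the current minute: 38 × 30 + 13 − 2 = 1151 (labels ;00/;01 skipped at this minute). Total = 71928 + 14386 + 1151 = 87465.

87465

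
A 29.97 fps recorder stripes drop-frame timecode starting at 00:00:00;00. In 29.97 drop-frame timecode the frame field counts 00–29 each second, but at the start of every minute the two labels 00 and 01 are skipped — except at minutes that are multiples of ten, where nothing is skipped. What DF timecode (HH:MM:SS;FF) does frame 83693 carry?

Ten DF minutes hold 17982 frames, so frame 83693 lies in block 4 (frames 71928–89909) with 11765 frames into that block.
The block's first minute is 1800 frames and the rest 1798 each; 11765 frames reaches minute 6, so 4 × 18 + 6 × 2 = 84 labels have been skipped so far.
Adding those back, label number 83693 + 84 = 83777 at 30 labels/s is 2792 s + 17 f = 0 h 46 min 32 s frame 17, i.e. 00:46:32;17.

00:46:32;17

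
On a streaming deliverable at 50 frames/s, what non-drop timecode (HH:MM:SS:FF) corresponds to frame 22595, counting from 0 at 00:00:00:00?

00:07:31:45

22595 ÷ 50 = 451 full seconds, remainder 45 frames.
451 s = 0 h 7 min 31 s.
Timecode: 00:07:31:45.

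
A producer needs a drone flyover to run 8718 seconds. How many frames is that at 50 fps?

435900 frames

Frames = 8718 × 50 = 435900.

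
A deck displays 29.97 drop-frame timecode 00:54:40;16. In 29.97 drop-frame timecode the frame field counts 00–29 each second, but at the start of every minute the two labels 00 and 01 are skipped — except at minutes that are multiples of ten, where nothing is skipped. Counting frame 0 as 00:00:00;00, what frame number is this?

Complete 10-minute blocks: 5, each 17982 frames → 89910.
Remaining 4 whole minutes in the current block: 1800 + 3 × 1798 = 7194 frames.
Within the current minute: 40 × 30 + 16 − 2 = 1214 (labels ;00/;01 skipped at this minute). Total = 89910 + 7194 + 1214 = 98318.

98318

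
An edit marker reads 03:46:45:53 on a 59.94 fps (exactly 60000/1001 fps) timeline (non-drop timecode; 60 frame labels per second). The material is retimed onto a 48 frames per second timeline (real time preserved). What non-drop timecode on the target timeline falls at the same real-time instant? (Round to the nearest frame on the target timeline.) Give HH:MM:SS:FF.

Source frame index: (3×3600 + 46×60 + 45) × 60 + 53 = 816353.
Real time: 816353 / (60000/1001) = 817169353/60000 s.
Target frame: (817169353/60000) × (48) = 817169353/1250 ≈ 653735.482 → 653735.
At 48 labels/s: frame 653735 → 03:46:59:23.

03:46:59:23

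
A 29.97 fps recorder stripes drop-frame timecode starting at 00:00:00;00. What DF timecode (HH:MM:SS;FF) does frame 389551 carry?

03:36:38;01

Each 10-minute DF block holds 10 × 60 × 30 − 9 × 2 = 17982 frames. 389551 ÷ 17982 → 21 full blocks, remainder 11929.
Within the partial block the first minute is 1800 frames and each further minute 1798, so 6 further minute boundaries passed. Total skipped labels = 18 × 21 + 2 × 6 = 390.
Non-drop label index = 389551 + 390 = 389941; at 30 labels/s that is 03:36:38:01, i.e. DF 03:36:38;01.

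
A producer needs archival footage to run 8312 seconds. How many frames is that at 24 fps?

199488 frames

Frames = 8312 × 24 = 199488.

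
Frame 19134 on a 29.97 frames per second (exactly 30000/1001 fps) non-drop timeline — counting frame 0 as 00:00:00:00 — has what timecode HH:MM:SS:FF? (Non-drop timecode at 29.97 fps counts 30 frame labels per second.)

19134 ÷ 30 = 637 full seconds, remainder 24 frames.
637 s = 0 h 10 min 37 s.
Timecode: 00:10:37:24.

00:10:37:24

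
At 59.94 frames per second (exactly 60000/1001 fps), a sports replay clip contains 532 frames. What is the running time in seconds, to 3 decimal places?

8.876 seconds

Running time = 532 × 1001/60000 = 133133/15000 s ≈ 8.876 s.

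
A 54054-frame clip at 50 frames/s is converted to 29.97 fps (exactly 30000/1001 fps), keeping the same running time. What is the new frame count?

32400 frames

Target frames = source frames × (target rate / source rate) = 54054 × (30000/1001)/(50) = 54054 × 600/1001 = 32400.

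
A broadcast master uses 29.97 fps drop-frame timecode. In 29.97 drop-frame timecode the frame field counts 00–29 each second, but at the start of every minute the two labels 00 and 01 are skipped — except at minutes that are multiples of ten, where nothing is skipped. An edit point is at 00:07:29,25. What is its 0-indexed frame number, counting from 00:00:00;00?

13481

Complete 10-minute blocks: 0, each 17982 frames → 0.
Remaining 7 whole minutes in the current block: 1800 + 6 × 1798 = 12588 frames.
Within the current minute: 29 × 30 + 25 − 2 = 893 (labels ;00/;01 skipped at this minute). Total = 0 + 12588 + 893 = 13481.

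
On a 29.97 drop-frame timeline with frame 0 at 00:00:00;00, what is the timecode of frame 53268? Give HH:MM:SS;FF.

00:29:37;12

Each 10-minute DF block holds 10 × 60 × 30 − 9 × 2 = 17982 frames. 53268 ÷ 17982 → 2 full blocks, remainder 17304.
Within the partial block the first minute is 1800 frames and each further minute 1798, so 9 further minute boundaries passed. Total skipped labels = 18 × 2 + 2 × 9 = 54.
Non-drop label index = 53268 + 54 = 53322; at 30 labels/s that is 00:29:37:12, i.e. DF 00:29:37;12.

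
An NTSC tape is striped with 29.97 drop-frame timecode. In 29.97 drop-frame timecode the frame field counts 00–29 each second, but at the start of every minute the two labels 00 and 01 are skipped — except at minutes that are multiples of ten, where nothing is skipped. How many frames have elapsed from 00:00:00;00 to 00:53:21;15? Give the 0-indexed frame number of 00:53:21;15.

95949

Complete 10-minute blocks: 5, each 17982 frames → 89910.
Remaining 3 whole minutes in the current block: 1800 + 2 × 1798 = 5396 frames.
Within the current minute: 21 × 30 + 15 − 2 = 643 (labels ;00/;01 skipped at this minute). Total = 89910 + 5396 + 643 = 95949.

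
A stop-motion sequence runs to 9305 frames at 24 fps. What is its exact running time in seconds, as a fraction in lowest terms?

9305/24 seconds

Running time = 9305 ÷ (24) = 9305 × 1/24 = 9305/24 s.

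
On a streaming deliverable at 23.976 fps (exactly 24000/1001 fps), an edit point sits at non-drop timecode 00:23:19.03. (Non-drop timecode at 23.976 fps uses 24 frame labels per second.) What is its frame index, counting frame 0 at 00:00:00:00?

Total seconds to the label: (0 × 3600 + 23 × 60 + 19) = 1399.
Frame index = 1399 × 24 + 3 = 33579.

33579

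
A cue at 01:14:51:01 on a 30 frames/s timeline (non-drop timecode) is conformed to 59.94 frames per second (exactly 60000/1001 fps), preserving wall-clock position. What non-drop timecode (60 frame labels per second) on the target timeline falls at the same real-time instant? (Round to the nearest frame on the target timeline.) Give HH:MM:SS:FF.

01:14:46:33

Source frame index: (1×3600 + 14×60 + 51) × 30 + 1 = 134731.
Real time: 134731 / (30) = 134731/30 s.
Target frame: (134731/30) × (60000/1001) = 269462000/1001 ≈ 269192.807 → 269193.
At 60 labels/s: frame 269193 → 01:14:46:33.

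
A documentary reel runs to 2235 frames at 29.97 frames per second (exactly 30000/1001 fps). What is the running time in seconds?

74.5745 seconds

Running time = 2235 / (30000/1001) = 74.5745 s.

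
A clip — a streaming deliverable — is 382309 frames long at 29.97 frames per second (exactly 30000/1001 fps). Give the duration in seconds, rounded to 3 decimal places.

12756.377 seconds

Running time = 382309 × 1001/30000 = 382691309/30000 s ≈ 12756.377 s.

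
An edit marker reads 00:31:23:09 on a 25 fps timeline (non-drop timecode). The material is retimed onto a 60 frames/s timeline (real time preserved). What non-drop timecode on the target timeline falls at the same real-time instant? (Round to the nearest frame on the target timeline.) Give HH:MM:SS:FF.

Source frame index: (0×3600 + 31×60 + 23) × 25 + 9 = 47084.
Real time: 47084 / (25) = 47084/25 s.
Target frame: (47084/25) × (60) = 565008/5 ≈ 113001.600 → 113002.
At 60 labels/s: frame 113002 → 00:31:23:22.

00:31:23:22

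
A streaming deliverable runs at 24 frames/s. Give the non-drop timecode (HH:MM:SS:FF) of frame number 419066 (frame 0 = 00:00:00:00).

04:51:01:02

419066 ÷ 24 = 17461 full seconds, remainder 2 frames.
17461 s = 4 h 51 min 1 s.
Timecode: 04:51:01:02.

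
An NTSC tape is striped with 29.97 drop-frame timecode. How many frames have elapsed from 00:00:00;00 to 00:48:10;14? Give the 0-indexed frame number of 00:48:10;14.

As if non-drop at 30 labels/s: (0 × 3600 + 48 × 60 + 10) × 30 + 14 = 86714.
Minute boundaries passed: 48; those not divisible by 10: 48 − 4 = 44; dropped labels = 2 × 44 = 88.
Actual frame index = 86714 − 88 = 86626.

86626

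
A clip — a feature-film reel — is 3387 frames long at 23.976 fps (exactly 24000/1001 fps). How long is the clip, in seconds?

141.266125 seconds

Running time = 3387 / (24000/1001) = 141.266125 s.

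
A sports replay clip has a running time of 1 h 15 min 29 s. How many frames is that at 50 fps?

1 h 15 min 29 s = 4529 s.
Frames = 4529 × 50 = 226450.

226450 frames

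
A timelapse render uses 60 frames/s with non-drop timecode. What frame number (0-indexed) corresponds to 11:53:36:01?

frame 2568961

Total seconds to the label: (11 × 3600 + 53 × 60 + 36) = 42816.
Frame index = 42816 × 60 + 1 = 2568961.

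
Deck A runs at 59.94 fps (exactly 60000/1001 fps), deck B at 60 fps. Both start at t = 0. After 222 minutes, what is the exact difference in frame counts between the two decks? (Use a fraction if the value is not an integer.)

222 min = 13320 s.
A emits 60000/1001 × 13320 = 799200000/1001 frames; B emits 60 × 13320 = 799200.
Difference = 799200/1001 frames (≈ 798.4016); B is ahead of A.

799200/1001 frames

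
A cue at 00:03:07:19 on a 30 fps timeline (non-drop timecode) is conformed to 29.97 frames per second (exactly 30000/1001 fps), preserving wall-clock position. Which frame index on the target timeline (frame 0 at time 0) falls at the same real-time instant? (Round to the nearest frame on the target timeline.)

Source frame index: (0×3600 + 3×60 + 7) × 30 + 19 = 5629.
Real time: 5629 / (30) = 5629/30 s.
Target frame: (5629/30) × (30000/1001) = 433000/77 ≈ 5623.377 → 5623.

frame 5623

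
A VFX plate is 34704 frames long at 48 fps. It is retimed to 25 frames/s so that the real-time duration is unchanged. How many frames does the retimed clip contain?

Target frames = source frames × (target rate / source rate) = 34704 × (25)/(48) = 34704 × 25/48 = 18075.

18075 frames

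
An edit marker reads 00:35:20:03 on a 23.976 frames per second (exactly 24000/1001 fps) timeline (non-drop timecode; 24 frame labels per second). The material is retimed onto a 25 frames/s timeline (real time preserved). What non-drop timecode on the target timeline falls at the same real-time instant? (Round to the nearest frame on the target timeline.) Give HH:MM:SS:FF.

00:35:22:06

Source frame index: (0×3600 + 35×60 + 20) × 24 + 3 = 50883.
Real time: 50883 / (24000/1001) = 16977961/8000 s.
Target frame: (16977961/8000) × (25) = 16977961/320 ≈ 53056.128 → 53056.
At 25 labels/s: frame 53056 → 00:35:22:06.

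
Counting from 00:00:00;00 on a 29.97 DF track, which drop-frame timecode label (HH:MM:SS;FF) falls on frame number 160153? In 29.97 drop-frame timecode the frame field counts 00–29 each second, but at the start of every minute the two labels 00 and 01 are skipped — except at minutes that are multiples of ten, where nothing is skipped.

Each 10-minute DF block holds 10 × 60 × 30 − 9 × 2 = 17982 frames. 160153 ÷ 17982 → 8 full blocks, remainder 16297.
Within the partial block the first minute is 1800 frames and each further minute 1798, so 9 further minute boundaries passed. Total skipped labels = 18 × 8 + 2 × 9 = 162.
Non-drop label index = 160153 + 162 = 160315; at 30 labels/s that is 01:29:03:25, i.e. DF 01:29:03;25.

01:29:03;25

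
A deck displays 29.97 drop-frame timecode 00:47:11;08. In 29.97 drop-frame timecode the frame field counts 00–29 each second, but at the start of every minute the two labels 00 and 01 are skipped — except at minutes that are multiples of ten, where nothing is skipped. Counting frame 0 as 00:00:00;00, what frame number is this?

84852

As if non-drop at 30 labels/s: (0 × 3600 + 47 × 60 + 11) × 30 + 8 = 84938.
Minute boundaries passed: 47; those not divisible by 10: 47 − 4 = 43; dropped labels = 2 × 43 = 86.
Actual frame index = 84938 − 86 = 84852.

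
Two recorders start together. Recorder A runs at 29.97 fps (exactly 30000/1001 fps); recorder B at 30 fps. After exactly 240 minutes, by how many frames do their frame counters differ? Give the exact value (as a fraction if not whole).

432000/1001 frames

240 min = 14400 s.
A emits 30000/1001 × 14400 = 432000000/1001 frames; B emits 30 × 14400 = 432000.
Difference = 432000/1001 frames (≈ 431.5684); B is ahead of A.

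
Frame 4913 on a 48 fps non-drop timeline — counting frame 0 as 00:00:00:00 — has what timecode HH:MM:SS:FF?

4913 ÷ 48 = 102 full seconds, remainder 17 frames.
102 s = 0 h 1 min 42 s.
Timecode: 00:01:42:17.

00:01:42:17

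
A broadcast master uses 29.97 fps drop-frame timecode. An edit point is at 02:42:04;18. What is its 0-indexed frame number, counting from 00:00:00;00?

As if non-drop at 30 labels/s: (2 × 3600 + 42 × 60 + 4) × 30 + 18 = 291738.
Minute boundaries passed: 162; those not divisible by 10: 162 − 16 = 146; dropped labels = 2 × 146 = 292.
Actual frame index = 291738 − 292 = 291446.

291446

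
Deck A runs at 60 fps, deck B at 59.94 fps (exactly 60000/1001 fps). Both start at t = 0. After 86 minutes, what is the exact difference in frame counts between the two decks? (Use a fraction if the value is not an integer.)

309600/1001 frames

86 min = 5160 s.
A emits 60 × 5160 = 309600 frames; B emits 60000/1001 × 5160 = 309600000/1001.
Difference = 309600/1001 frames (≈ 309.2907); B is behind A.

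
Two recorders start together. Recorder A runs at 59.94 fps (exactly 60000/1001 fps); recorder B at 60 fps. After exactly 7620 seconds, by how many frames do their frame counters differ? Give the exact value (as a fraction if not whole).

A emits 60000/1001 × 7620 = 457200000/1001 frames; B emits 60 × 7620 = 457200.
Difference = 457200/1001 frames (≈ 456.7433); B is ahead of A.

457200/1001 frames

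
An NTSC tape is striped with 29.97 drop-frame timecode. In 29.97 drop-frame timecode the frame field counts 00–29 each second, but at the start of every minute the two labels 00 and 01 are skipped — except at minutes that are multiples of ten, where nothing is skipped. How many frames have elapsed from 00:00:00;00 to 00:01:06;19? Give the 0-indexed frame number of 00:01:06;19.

Complete 10-minute blocks: 0, each 17982 frames → 0.
Remaining 1 whole minute in the current block: 1800 + 0 × 1798 = 1800 frames.
Within the current minute: 6 × 30 + 19 − 2 = 197 (labels ;00/;01 skipped at this minute). Total = 0 + 1800 + 197 = 1997.

1997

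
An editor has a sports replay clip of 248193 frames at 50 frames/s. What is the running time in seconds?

Running time = 248193 / (50) = 4963.86 s.

4963.86 seconds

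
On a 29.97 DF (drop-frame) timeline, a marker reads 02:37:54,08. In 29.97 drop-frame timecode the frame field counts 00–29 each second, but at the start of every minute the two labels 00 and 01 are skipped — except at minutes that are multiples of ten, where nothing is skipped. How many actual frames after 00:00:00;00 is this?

Complete 10-minute blocks: 15, each 17982 frames → 269730.
Remaining 7 whole minutes in the current block: 1800 + 6 × 1798 = 12588 frames.
Within the current minute: 54 × 30 + 8 − 2 = 1626 (labels ;00/;01 skipped at this minute). Total = 269730 + 12588 + 1626 = 283944.

283944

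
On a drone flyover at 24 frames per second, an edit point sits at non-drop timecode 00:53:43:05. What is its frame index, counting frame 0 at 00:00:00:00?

Total seconds to the label: (0 × 3600 + 53 × 60 + 43) = 3223.
Frame index = 3223 × 24 + 5 = 77357.

frame 77357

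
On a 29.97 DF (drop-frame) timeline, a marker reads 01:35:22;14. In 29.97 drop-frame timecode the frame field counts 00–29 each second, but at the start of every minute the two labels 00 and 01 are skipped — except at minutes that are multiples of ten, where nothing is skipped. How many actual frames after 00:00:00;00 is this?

Complete 10-minute blocks: 9, each 17982 frames → 161838.
Remaining 5 whole minutes in the current block: 1800 + 4 × 1798 = 8992 frames.
Within the current minute: 22 × 30 + 14 − 2 = 672 (labels ;00/;01 skipped at this minute). Total = 161838 + 8992 + 672 = 171502.

171502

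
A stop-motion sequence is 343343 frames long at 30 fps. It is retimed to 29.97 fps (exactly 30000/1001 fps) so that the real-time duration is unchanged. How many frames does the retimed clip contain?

Target frames = source frames × (target rate / source rate) = 343343 × (30000/1001)/(30) = 343343 × 1000/1001 = 343000.

343000 frames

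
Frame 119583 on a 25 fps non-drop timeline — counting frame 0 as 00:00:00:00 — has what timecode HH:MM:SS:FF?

01:19:43:08

119583 ÷ 25 = 4783 full seconds, remainder 8 frames.
4783 s = 1 h 19 min 43 s.
Timecode: 01:19:43:08.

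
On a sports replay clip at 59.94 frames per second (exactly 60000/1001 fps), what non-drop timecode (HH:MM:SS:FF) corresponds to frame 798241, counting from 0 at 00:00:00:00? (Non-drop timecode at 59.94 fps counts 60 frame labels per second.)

03:41:44:01

798241 ÷ 60 = 13304 full seconds, remainder 1 frame.
13304 s = 3 h 41 min 44 s.
Timecode: 03:41:44:01.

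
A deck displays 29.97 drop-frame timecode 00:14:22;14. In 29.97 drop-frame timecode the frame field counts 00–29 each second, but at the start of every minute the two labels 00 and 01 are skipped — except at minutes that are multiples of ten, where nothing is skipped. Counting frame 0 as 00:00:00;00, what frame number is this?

25848

As if non-drop at 30 labels/s: (0 × 3600 + 14 × 60 + 22) × 30 + 14 = 25874.
Minute boundaries passed: 14; those not divisible by 10: 14 − 1 = 13; dropped labels = 2 × 13 = 26.
Actual frame index = 25874 − 26 = 25848.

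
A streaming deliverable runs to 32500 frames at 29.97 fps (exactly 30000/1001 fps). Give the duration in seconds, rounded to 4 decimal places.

1084.4167 seconds

Running time = 32500 × 1001/30000 = 13013/12 s ≈ 1084.4167 s.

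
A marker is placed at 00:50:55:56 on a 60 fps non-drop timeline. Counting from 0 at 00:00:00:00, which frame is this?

frame 183356

Total seconds to the label: (0 × 3600 + 50 × 60 + 55) = 3055.
Frame index = 3055 × 60 + 56 = 183356.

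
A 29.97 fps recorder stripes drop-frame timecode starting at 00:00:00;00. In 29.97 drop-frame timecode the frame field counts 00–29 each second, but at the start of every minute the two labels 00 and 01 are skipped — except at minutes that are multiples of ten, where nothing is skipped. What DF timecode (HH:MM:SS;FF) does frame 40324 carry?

Each 10-minute DF block holds 10 × 60 × 30 − 9 × 2 = 17982 frames. 40324 ÷ 17982 → 2 full blocks, remainder 4360.
Within the partial block the first minute is 1800 frames and each further minute 1798, so 2 further minute boundaries passed. Total skipped labels = 18 × 2 + 2 × 2 = 40.
Non-drop label index = 40324 + 40 = 40364; at 30 labels/s that is 00:22:25:14, i.e. DF 00:22:25;14.

00:22:25;14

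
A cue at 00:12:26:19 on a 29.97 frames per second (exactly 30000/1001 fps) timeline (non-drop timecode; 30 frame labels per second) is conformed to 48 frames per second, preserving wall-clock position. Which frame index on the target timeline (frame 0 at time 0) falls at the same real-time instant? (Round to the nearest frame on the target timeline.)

Source frame index: (0×3600 + 12×60 + 26) × 30 + 19 = 22399.
Real time: 22399 / (30000/1001) = 22421399/30000 s.
Target frame: (22421399/30000) × (48) = 22421399/625 ≈ 35874.238 → 35874.

frame 35874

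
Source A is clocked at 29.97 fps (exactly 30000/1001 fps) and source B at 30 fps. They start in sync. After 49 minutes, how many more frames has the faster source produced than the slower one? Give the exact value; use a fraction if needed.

49 min = 2940 s.
A emits 30000/1001 × 2940 = 12600000/143 frames; B emits 30 × 2940 = 88200.
Difference = 12600/143 frames (≈ 88.1119); B is ahead of A.

12600/143 frames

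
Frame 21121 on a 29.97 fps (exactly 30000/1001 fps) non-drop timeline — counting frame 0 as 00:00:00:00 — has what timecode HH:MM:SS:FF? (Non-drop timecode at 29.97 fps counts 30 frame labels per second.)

21121 ÷ 30 = 704 full seconds, remainder 1 frame.
704 s = 0 h 11 min 44 s.
Timecode: 00:11:44:01.

00:11:44:01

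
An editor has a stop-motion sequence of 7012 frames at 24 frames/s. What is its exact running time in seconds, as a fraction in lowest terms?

1753/6 seconds

Running time = 7012 ÷ (24) = 7012 × 1/24 = 1753/6 s.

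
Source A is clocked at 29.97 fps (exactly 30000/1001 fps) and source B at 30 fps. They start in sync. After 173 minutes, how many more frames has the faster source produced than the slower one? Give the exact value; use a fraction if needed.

311400/1001 frames

173 min = 10380 s.
A emits 30000/1001 × 10380 = 311400000/1001 frames; B emits 30 × 10380 = 311400.
Difference = 311400/1001 frames (≈ 311.0889); B is ahead of A.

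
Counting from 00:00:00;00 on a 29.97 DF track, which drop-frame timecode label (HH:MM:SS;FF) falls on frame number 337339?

Each 10-minute DF block holds 10 × 60 × 30 − 9 × 2 = 17982 frames. 337339 ÷ 17982 → 18 full blocks, remainder 13663.
Within the partial block the first minute is 1800 frames and each further minute 1798, so 7 further minute boundaries passed. Total skipped labels = 18 × 18 + 2 × 7 = 338.
Non-drop label index = 337339 + 338 = 337677; at 30 labels/s that is 03:07:35:27, i.e. DF 03:07:35;27.

03:07:35;27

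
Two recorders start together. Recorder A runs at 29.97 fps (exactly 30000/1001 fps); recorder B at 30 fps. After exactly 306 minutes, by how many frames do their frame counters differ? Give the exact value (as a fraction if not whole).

550800/1001 frames

306 min = 18360 s.
A emits 30000/1001 × 18360 = 550800000/1001 frames; B emits 30 × 18360 = 550800.
Difference = 550800/1001 frames (≈ 550.2498); B is ahead of A.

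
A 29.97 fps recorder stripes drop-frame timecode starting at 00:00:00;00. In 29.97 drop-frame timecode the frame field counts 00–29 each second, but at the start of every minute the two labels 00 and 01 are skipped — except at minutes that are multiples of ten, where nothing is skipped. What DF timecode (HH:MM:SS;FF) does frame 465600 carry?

Each 10-minute DF block holds 10 × 60 × 30 − 9 × 2 = 17982 frames. 465600 ÷ 17982 → 25 full blocks, remainder 16050.
Within the partial block the first minute is 1800 frames and each further minute 1798, so 8 further minute boundaries passed. Total skipped labels = 18 × 25 + 2 × 8 = 466.
Non-drop label index = 465600 + 466 = 466066; at 30 labels/s that is 04:18:55:16, i.e. DF 04:18:55;16.

04:18:55;16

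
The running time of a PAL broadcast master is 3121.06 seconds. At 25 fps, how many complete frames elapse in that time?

78026 frames

Frames = 3121.06 × 25 = 156053/2 ≈ 78026.5000.
Complete frames: 78026.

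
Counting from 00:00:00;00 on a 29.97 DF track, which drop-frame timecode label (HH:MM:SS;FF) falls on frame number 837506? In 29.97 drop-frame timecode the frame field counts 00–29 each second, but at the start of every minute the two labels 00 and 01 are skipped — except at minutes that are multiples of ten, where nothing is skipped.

07:45:44;24

Ten DF minutes hold 17982 frames, so frame 837506 lies in block 46 (frames 827172–845153) with 10334 frames into that block.
The block's first minute is 1800 frames and the rest 1798 each; 10334 frames reaches minute 5, so 46 × 18 + 5 × 2 = 838 labels have been skipped so far.
Adding those back, label number 837506 + 838 = 838344 at 30 labels/s is 27944 s + 24 f = 7 h 45 min 44 s frame 24, i.e. 07:45:44;24.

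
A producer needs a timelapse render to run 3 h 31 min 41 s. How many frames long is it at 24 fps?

3 h 31 min 41 s = 12701 s.
Frames = 12701 × 24 = 304824.

304824 frames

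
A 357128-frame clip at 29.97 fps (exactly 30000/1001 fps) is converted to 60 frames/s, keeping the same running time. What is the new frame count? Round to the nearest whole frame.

Frames at target rate = 357128 × (60) / (30000/1001) = 89371282/125 ≈ 714970.256.
Nearest whole frame: 714970.

714970 frames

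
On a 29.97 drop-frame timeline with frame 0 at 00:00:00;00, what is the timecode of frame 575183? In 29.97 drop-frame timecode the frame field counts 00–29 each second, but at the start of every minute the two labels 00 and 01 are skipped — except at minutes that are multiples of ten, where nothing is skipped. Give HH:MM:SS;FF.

05:19:51;29

Each 10-minute DF block holds 10 × 60 × 30 − 9 × 2 = 17982 frames. 575183 ÷ 17982 → 31 full blocks, remainder 17741.
Within the partial block the first minute is 1800 frames and each further minute 1798, so 9 further minute boundaries passed. Total skipped labels = 18 × 31 + 2 × 9 = 576.
Non-drop label index = 575183 + 576 = 575759; at 30 labels/s that is 05:19:51:29, i.e. DF 05:19:51;29.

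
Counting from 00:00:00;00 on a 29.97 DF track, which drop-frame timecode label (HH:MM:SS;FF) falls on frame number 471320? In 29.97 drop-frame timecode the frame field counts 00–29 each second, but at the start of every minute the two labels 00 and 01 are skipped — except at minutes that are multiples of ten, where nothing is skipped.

04:22:06;12

Each 10-minute DF block holds 10 × 60 × 30 − 9 × 2 = 17982 frames. 471320 ÷ 17982 → 26 full blocks, remainder 3788.
Within the partial block the first minute is 1800 frames and each further minute 1798, so 2 further minute boundaries passed. Total skipped labels = 18 × 26 + 2 × 2 = 472.
Non-drop label index = 471320 + 472 = 471792; at 30 labels/s that is 04:22:06:12, i.e. DF 04:22:06;12.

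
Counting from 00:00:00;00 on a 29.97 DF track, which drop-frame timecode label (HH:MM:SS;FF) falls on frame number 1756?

Each 10-minute DF block holds 10 × 60 × 30 − 9 × 2 = 17982 frames. 1756 ÷ 17982 → 0 full blocks, remainder 1756.
Within the partial block the first minute is 1800 frames and each further minute 1798, so 0 further minute boundaries passed. Total skipped labels = 18 × 0 + 2 × 0 = 0.
Non-drop label index = 1756 + 0 = 1756; at 30 labels/s that is 00:00:58:16, i.e. DF 00:00:58;16.

00:00:58;16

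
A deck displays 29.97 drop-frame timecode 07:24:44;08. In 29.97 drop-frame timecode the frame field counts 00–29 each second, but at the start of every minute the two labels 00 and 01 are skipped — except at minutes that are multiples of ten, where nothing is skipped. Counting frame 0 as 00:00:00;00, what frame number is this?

799728

Complete 10-minute blocks: 44, each 17982 frames → 791208.
Remaining 4 whole minutes in the current block: 1800 + 3 × 1798 = 7194 frames.
Within the current minute: 44 × 30 + 8 − 2 = 1326 (labels ;00/;01 skipped at this minute). Total = 791208 + 7194 + 1326 = 799728.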